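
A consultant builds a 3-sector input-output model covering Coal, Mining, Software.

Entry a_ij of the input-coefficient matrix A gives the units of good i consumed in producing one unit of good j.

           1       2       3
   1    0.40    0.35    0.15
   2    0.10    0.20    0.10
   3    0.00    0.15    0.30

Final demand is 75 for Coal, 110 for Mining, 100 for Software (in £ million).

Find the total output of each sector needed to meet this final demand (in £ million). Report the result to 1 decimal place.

I − A =
  [   0.60    -0.35    -0.15]
  [  -0.10     0.80    -0.10]
  [   0.00    -0.15     0.70]
Cofactors of I−A, C_ij = (−1)^(i+j)·(minor ij) (rows/columns in the sector order above):
  C_11 = (0.80)(0.70) − (-0.10)(-0.15) = 0.5450
  C_12 = −[(-0.10)(0.70) − (-0.10)(0.00)] = 0.0700
  C_13 = (-0.10)(-0.15) − (0.80)(0.00) = 0.0150
  C_21 = −[(-0.35)(0.70) − (-0.15)(-0.15)] = 0.2675
  C_22 = (0.60)(0.70) − (-0.15)(0.00) = 0.4200
  C_23 = −[(0.60)(-0.15) − (-0.35)(0.00)] = 0.0900
  C_31 = (-0.35)(-0.10) − (-0.15)(0.80) = 0.1550
  C_32 = −[(0.60)(-0.10) − (-0.15)(-0.10)] = 0.0750
  C_33 = (0.60)(0.80) − (-0.35)(-0.10) = 0.4450
det(I−A) = Σ_j (I−A)_1j·C_1j = (0.60)(0.5450) + (-0.35)(0.0700) + (-0.15)(0.0150) = 0.30025
adj(I−A) = Cᵀ =
  [ 0.5450   0.2675   0.1550]
  [ 0.0700   0.4200   0.0750]
  [ 0.0150   0.0900   0.4450]
(I − A)⁻¹ = adj(I−A) / det(I−A) ≈
  [   1.8152     0.8909     0.5162]
  [   0.2331     1.3988     0.2498]
  [   0.0500     0.2998     1.4821]
x = (I − A)⁻¹ d = adj(I−A)·d / det(I−A), with det(I−A) = 0.30025:
  x_1 = (0.5450·75 + 0.2675·110 + 0.1550·100) / 0.30025 = 85.80 / 0.30025 ≈ 285.8
  x_2 = (0.0700·75 + 0.4200·110 + 0.0750·100) / 0.30025 = 58.95 / 0.30025 ≈ 196.3
  x_3 = (0.0150·75 + 0.0900·110 + 0.4450·100) / 0.30025 = 55.525 / 0.30025 ≈ 184.9

x_1 = 285.8, x_2 = 196.3, x_3 = 184.9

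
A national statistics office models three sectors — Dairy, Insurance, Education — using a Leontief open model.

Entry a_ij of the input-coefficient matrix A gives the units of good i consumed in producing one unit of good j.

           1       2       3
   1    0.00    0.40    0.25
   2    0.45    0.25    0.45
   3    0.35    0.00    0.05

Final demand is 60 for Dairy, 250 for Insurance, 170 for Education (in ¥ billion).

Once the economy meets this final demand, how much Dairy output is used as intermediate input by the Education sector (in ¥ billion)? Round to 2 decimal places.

z_13 = 89.40

I − A =
  [   1.00    -0.40    -0.25]
  [  -0.45     0.75    -0.45]
  [  -0.35     0.00     0.95]
Cofactors of I−A, C_ij = (−1)^(i+j)·(minor ij) (rows/columns in the sector order above):
  C_11 = (0.75)(0.95) − (-0.45)(0.00) = 0.7125
  C_12 = −[(-0.45)(0.95) − (-0.45)(-0.35)] = 0.5850
  C_13 = (-0.45)(0.00) − (0.75)(-0.35) = 0.2625
  C_21 = −[(-0.40)(0.95) − (-0.25)(0.00)] = 0.3800
  C_22 = (1.00)(0.95) − (-0.25)(-0.35) = 0.8625
  C_23 = −[(1.00)(0.00) − (-0.40)(-0.35)] = 0.1400
  C_31 = (-0.40)(-0.45) − (-0.25)(0.75) = 0.3675
  C_32 = −[(1.00)(-0.45) − (-0.25)(-0.45)] = 0.5625
  C_33 = (1.00)(0.75) − (-0.40)(-0.45) = 0.5700
det(I−A) = Σ_j (I−A)_1j·C_1j = (1.00)(0.7125) + (-0.40)(0.5850) + (-0.25)(0.2625) = 0.412875
adj(I−A) = Cᵀ =
  [ 0.7125   0.3800   0.3675]
  [ 0.5850   0.8625   0.5625]
  [ 0.2625   0.1400   0.5700]
(I − A)⁻¹ = adj(I−A) / det(I−A) ≈
  [   1.7257     0.9204     0.8901]
  [   1.4169     2.0890     1.3624]
  [   0.6358     0.3391     1.3806]
First solve x = (I − A)⁻¹ d = adj(I−A)·d / det(I−A); in particular x_3 = (0.2625·60 + 0.1400·250 + 0.5700·170) / 0.412875 = 147.65 / 0.412875 ≈ 357.6143.
Intermediate flow from 1 to 3: z_13 = a_13 · x_3 = 0.25 × 147.65 / 0.412875 = 36.9125 / 0.412875 ≈ 89.40.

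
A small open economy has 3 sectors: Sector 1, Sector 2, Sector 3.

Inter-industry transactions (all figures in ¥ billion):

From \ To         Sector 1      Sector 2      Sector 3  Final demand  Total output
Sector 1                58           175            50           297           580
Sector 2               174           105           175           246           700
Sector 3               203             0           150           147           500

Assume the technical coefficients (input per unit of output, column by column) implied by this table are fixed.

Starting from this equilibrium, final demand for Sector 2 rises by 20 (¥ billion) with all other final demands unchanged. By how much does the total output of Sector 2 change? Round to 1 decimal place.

Δx_2 = 28.2

Technical coefficients a_ij = z_ij / X_j:
  a_11 = 58/580 = 0.10, a_21 = 174/580 = 0.30, a_31 = 203/580 = 0.35
  a_12 = 175/700 = 0.25, a_22 = 105/700 = 0.15, a_32 = 0/700 = 0.00
  a_13 = 50/500 = 0.10, a_23 = 175/500 = 0.35, a_33 = 150/500 = 0.30
I − A =
  [   0.90    -0.25    -0.10]
  [  -0.30     0.85    -0.35]
  [  -0.35     0.00     0.70]
Cofactors of I−A, C_ij = (−1)^(i+j)·(minor ij) (rows/columns in the sector order above):
  C_11 = (0.85)(0.70) − (-0.35)(0.00) = 0.5950
  C_12 = −[(-0.30)(0.70) − (-0.35)(-0.35)] = 0.3325
  C_13 = (-0.30)(0.00) − (0.85)(-0.35) = 0.2975
  C_21 = −[(-0.25)(0.70) − (-0.10)(0.00)] = 0.1750
  C_22 = (0.90)(0.70) − (-0.10)(-0.35) = 0.5950
  C_23 = −[(0.90)(0.00) − (-0.25)(-0.35)] = 0.0875
  C_31 = (-0.25)(-0.35) − (-0.10)(0.85) = 0.1725
  C_32 = −[(0.90)(-0.35) − (-0.10)(-0.30)] = 0.3450
  C_33 = (0.90)(0.85) − (-0.25)(-0.30) = 0.6900
det(I−A) = Σ_j (I−A)_1j·C_1j = (0.90)(0.5950) + (-0.25)(0.3325) + (-0.10)(0.2975) = 0.422625
adj(I−A) = Cᵀ =
  [ 0.5950   0.1750   0.1725]
  [ 0.3325   0.5950   0.3450]
  [ 0.2975   0.0875   0.6900]
(I − A)⁻¹ = adj(I−A) / det(I−A) ≈
  [   1.4079     0.4141     0.4082]
  [   0.7867     1.4079     0.8163]
  [   0.7039     0.2070     1.6327]
Δx = (I − A)⁻¹ Δd with Δd having +20 in the Sector 2 component and 0 elsewhere.
So Δx_2 = L_22 · (+20), where L_22 = adj(I−A)_22 / det(I−A) = 0.5950 / 0.422625.
Δx_2 = 0.5950 × (+20) / 0.422625 = 11.90 / 0.422625 ≈ 28.2.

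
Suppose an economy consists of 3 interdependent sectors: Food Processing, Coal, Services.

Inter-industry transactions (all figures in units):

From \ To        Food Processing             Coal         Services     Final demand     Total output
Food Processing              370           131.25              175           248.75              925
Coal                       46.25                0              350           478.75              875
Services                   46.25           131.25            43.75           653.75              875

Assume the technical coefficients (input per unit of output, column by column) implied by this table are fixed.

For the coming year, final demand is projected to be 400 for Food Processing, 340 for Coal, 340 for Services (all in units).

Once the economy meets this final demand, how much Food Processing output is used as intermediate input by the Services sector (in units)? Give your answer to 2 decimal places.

Technical coefficients a_ij = z_ij / X_j:
  a_FF = 370/925 = 0.40, a_CF = 46.25/925 = 0.05, a_SF = 46.25/925 = 0.05
  a_FC = 131.25/875 = 0.15, a_CC = 0/875 = 0.00, a_SC = 131.25/875 = 0.15
  a_FS = 175/875 = 0.20, a_CS = 350/875 = 0.40, a_SS = 43.75/875 = 0.05
I − A =
  [   0.60    -0.15    -0.20]
  [  -0.05     1.00    -0.40]
  [  -0.05    -0.15     0.95]
Cofactors of I−A, C_ij = (−1)^(i+j)·(minor ij) (rows/columns in the sector order above):
  C_11 = (1.00)(0.95) − (-0.40)(-0.15) = 0.8900
  C_12 = −[(-0.05)(0.95) − (-0.40)(-0.05)] = 0.0675
  C_13 = (-0.05)(-0.15) − (1.00)(-0.05) = 0.0575
  C_21 = −[(-0.15)(0.95) − (-0.20)(-0.15)] = 0.1725
  C_22 = (0.60)(0.95) − (-0.20)(-0.05) = 0.5600
  C_23 = −[(0.60)(-0.15) − (-0.15)(-0.05)] = 0.0975
  C_31 = (-0.15)(-0.40) − (-0.20)(1.00) = 0.2600
  C_32 = −[(0.60)(-0.40) − (-0.20)(-0.05)] = 0.2500
  C_33 = (0.60)(1.00) − (-0.15)(-0.05) = 0.5925
det(I−A) = Σ_j (I−A)_1j·C_1j = (0.60)(0.8900) + (-0.15)(0.0675) + (-0.20)(0.0575) = 0.512375
adj(I−A) = Cᵀ =
  [ 0.8900   0.1725   0.2600]
  [ 0.0675   0.5600   0.2500]
  [ 0.0575   0.0975   0.5925]
(I − A)⁻¹ = adj(I−A) / det(I−A) ≈
  [   1.7370     0.3367     0.5074]
  [   0.1317     1.0929     0.4879]
  [   0.1122     0.1903     1.1564]
First solve x = (I − A)⁻¹ d = adj(I−A)·d / det(I−A); in particular x_S = (0.0575·400 + 0.0975·340 + 0.5925·340) / 0.512375 = 257.60 / 0.512375 ≈ 502.7568.
Intermediate flow from F to S: z_FS = a_FS · x_S = 0.20 × 257.60 / 0.512375 = 51.52 / 0.512375 ≈ 100.55.

z_FS = 100.55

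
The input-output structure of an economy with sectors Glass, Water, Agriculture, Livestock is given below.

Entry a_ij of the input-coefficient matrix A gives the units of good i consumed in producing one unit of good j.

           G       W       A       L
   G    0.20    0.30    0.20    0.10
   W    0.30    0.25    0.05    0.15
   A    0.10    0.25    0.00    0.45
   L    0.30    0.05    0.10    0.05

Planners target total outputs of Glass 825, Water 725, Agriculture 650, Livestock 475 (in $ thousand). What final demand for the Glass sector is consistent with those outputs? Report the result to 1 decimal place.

I − A =
  [   0.80    -0.30    -0.20    -0.10]
  [  -0.30     0.75    -0.05    -0.15]
  [  -0.10    -0.25     1.00    -0.45]
  [  -0.30    -0.05    -0.10     0.95]
d = (I − A) x:
  d_G = (+0.80)·825 + (-0.30)·725 + (-0.20)·650 + (-0.10)·475 = 265.0
  d_W = (-0.30)·825 + (+0.75)·725 + (-0.05)·650 + (-0.15)·475 = 192.5
  d_A = (-0.10)·825 + (-0.25)·725 + (+1.00)·650 + (-0.45)·475 = 172.5
  d_L = (-0.30)·825 + (-0.05)·725 + (-0.10)·650 + (+0.95)·475 = 102.5

d_G = 265.0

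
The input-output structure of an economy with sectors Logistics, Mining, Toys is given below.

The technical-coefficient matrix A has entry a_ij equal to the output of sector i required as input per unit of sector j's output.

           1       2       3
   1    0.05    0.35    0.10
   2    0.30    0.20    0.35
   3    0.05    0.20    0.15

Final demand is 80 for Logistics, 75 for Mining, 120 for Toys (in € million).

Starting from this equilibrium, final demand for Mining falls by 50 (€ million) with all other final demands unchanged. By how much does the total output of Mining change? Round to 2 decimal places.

Δx_2 = -84.63

I − A =
  [   0.95    -0.35    -0.10]
  [  -0.30     0.80    -0.35]
  [  -0.05    -0.20     0.85]
Cofactors of I−A, C_ij = (−1)^(i+j)·(minor ij) (rows/columns in the sector order above):
  C_11 = (0.80)(0.85) − (-0.35)(-0.20) = 0.6100
  C_12 = −[(-0.30)(0.85) − (-0.35)(-0.05)] = 0.2725
  C_13 = (-0.30)(-0.20) − (0.80)(-0.05) = 0.1000
  C_21 = −[(-0.35)(0.85) − (-0.10)(-0.20)] = 0.3175
  C_22 = (0.95)(0.85) − (-0.10)(-0.05) = 0.8025
  C_23 = −[(0.95)(-0.20) − (-0.35)(-0.05)] = 0.2075
  C_31 = (-0.35)(-0.35) − (-0.10)(0.80) = 0.2025
  C_32 = −[(0.95)(-0.35) − (-0.10)(-0.30)] = 0.3625
  C_33 = (0.95)(0.80) − (-0.35)(-0.30) = 0.6550
det(I−A) = Σ_j (I−A)_1j·C_1j = (0.95)(0.6100) + (-0.35)(0.2725) + (-0.10)(0.1000) = 0.474125
adj(I−A) = Cᵀ =
  [ 0.6100   0.3175   0.2025]
  [ 0.2725   0.8025   0.3625]
  [ 0.1000   0.2075   0.6550]
(I − A)⁻¹ = adj(I−A) / det(I−A) ≈
  [   1.2866     0.6697     0.4271]
  [   0.5747     1.6926     0.7646]
  [   0.2109     0.4376     1.3815]
Δx = (I − A)⁻¹ Δd with Δd having -50 in the Mining component and 0 elsewhere.
So Δx_2 = L_22 · (-50), where L_22 = adj(I−A)_22 / det(I−A) = 0.8025 / 0.474125.
Δx_2 = 0.8025 × (-50) / 0.474125 = -40.125 / 0.474125 ≈ -84.63.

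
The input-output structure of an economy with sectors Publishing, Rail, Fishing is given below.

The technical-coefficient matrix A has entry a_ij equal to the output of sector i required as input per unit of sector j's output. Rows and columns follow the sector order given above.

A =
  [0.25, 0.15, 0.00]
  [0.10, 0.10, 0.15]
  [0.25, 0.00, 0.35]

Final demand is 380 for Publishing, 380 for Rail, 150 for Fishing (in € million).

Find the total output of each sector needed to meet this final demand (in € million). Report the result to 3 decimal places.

I − A =
  [   0.75    -0.15     0.00]
  [  -0.10     0.90    -0.15]
  [  -0.25     0.00     0.65]
Cofactors of I−A, C_ij = (−1)^(i+j)·(minor ij) (rows/columns in the sector order above):
  C_11 = (0.90)(0.65) − (-0.15)(0.00) = 0.5850
  C_12 = −[(-0.10)(0.65) − (-0.15)(-0.25)] = 0.1025
  C_13 = (-0.10)(0.00) − (0.90)(-0.25) = 0.2250
  C_21 = −[(-0.15)(0.65) − (0.00)(0.00)] = 0.0975
  C_22 = (0.75)(0.65) − (0.00)(-0.25) = 0.4875
  C_23 = −[(0.75)(0.00) − (-0.15)(-0.25)] = 0.0375
  C_31 = (-0.15)(-0.15) − (0.00)(0.90) = 0.0225
  C_32 = −[(0.75)(-0.15) − (0.00)(-0.10)] = 0.1125
  C_33 = (0.75)(0.90) − (-0.15)(-0.10) = 0.6600
det(I−A) = Σ_j (I−A)_1j·C_1j = (0.75)(0.5850) + (-0.15)(0.1025) + (0.00)(0.2250) = 0.423375
adj(I−A) = Cᵀ =
  [ 0.5850   0.0975   0.0225]
  [ 0.1025   0.4875   0.1125]
  [ 0.2250   0.0375   0.6600]
(I − A)⁻¹ = adj(I−A) / det(I−A) ≈
  [   1.3818     0.2303     0.0531]
  [   0.2421     1.1515     0.2657]
  [   0.5314     0.0886     1.5589]
x = (I − A)⁻¹ d = adj(I−A)·d / det(I−A), with det(I−A) = 0.423375:
  x_P = (0.5850·380 + 0.0975·380 + 0.0225·150) / 0.423375 = 262.725 / 0.423375 ≈ 620.549
  x_R = (0.1025·380 + 0.4875·380 + 0.1125·150) / 0.423375 = 241.075 / 0.423375 ≈ 569.412
  x_F = (0.2250·380 + 0.0375·380 + 0.6600·150) / 0.423375 = 198.75 / 0.423375 ≈ 469.442

x_P = 620.549, x_R = 569.412, x_F = 469.442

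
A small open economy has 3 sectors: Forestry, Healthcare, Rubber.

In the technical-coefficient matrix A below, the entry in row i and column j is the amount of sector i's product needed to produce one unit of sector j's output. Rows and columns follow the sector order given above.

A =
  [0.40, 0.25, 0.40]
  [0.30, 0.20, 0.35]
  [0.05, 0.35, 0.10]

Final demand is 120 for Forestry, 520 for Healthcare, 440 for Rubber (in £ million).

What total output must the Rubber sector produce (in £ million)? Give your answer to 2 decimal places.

x_R = 1361.62

I − A =
  [   0.60    -0.25    -0.40]
  [  -0.30     0.80    -0.35]
  [  -0.05    -0.35     0.90]
Cofactors of I−A, C_ij = (−1)^(i+j)·(minor ij) (rows/columns in the sector order above):
  C_11 = (0.80)(0.90) − (-0.35)(-0.35) = 0.5975
  C_12 = −[(-0.30)(0.90) − (-0.35)(-0.05)] = 0.2875
  C_13 = (-0.30)(-0.35) − (0.80)(-0.05) = 0.1450
  C_21 = −[(-0.25)(0.90) − (-0.40)(-0.35)] = 0.3650
  C_22 = (0.60)(0.90) − (-0.40)(-0.05) = 0.5200
  C_23 = −[(0.60)(-0.35) − (-0.25)(-0.05)] = 0.2225
  C_31 = (-0.25)(-0.35) − (-0.40)(0.80) = 0.4075
  C_32 = −[(0.60)(-0.35) − (-0.40)(-0.30)] = 0.3300
  C_33 = (0.60)(0.80) − (-0.25)(-0.30) = 0.4050
det(I−A) = Σ_j (I−A)_1j·C_1j = (0.60)(0.5975) + (-0.25)(0.2875) + (-0.40)(0.1450) = 0.228625
adj(I−A) = Cᵀ =
  [ 0.5975   0.3650   0.4075]
  [ 0.2875   0.5200   0.3300]
  [ 0.1450   0.2225   0.4050]
(I − A)⁻¹ = adj(I−A) / det(I−A) ≈
  [   2.6134     1.5965     1.7824]
  [   1.2575     2.2745     1.4434]
  [   0.6342     0.9732     1.7715]
x = (I − A)⁻¹ d = adj(I−A)·d / det(I−A), with det(I−A) = 0.228625:
  x_F = (0.5975·120 + 0.3650·520 + 0.4075·440) / 0.228625 = 440.80 / 0.228625 ≈ 1928.05
  x_H = (0.2875·120 + 0.5200·520 + 0.3300·440) / 0.228625 = 450.10 / 0.228625 ≈ 1968.73
  x_R = (0.1450·120 + 0.2225·520 + 0.4050·440) / 0.228625 = 311.30 / 0.228625 ≈ 1361.62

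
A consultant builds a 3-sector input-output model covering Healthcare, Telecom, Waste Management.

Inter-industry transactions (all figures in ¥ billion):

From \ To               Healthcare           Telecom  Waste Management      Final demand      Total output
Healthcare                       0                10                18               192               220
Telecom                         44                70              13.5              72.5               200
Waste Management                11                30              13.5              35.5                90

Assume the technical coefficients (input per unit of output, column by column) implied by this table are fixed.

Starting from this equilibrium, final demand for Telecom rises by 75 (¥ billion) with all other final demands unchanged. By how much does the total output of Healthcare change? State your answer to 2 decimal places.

Technical coefficients a_ij = z_ij / X_j:
  a_HH = 0/220 = 0.00, a_TH = 44/220 = 0.20, a_WH = 11/220 = 0.05
  a_HT = 10/200 = 0.05, a_TT = 70/200 = 0.35, a_WT = 30/200 = 0.15
  a_HW = 18/90 = 0.20, a_TW = 13.5/90 = 0.15, a_WW = 13.5/90 = 0.15
I − A =
  [   1.00    -0.05    -0.20]
  [  -0.20     0.65    -0.15]
  [  -0.05    -0.15     0.85]
Cofactors of I−A, C_ij = (−1)^(i+j)·(minor ij) (rows/columns in the sector order above):
  C_11 = (0.65)(0.85) − (-0.15)(-0.15) = 0.5300
  C_12 = −[(-0.20)(0.85) − (-0.15)(-0.05)] = 0.1775
  C_13 = (-0.20)(-0.15) − (0.65)(-0.05) = 0.0625
  C_21 = −[(-0.05)(0.85) − (-0.20)(-0.15)] = 0.0725
  C_22 = (1.00)(0.85) − (-0.20)(-0.05) = 0.8400
  C_23 = −[(1.00)(-0.15) − (-0.05)(-0.05)] = 0.1525
  C_31 = (-0.05)(-0.15) − (-0.20)(0.65) = 0.1375
  C_32 = −[(1.00)(-0.15) − (-0.20)(-0.20)] = 0.1900
  C_33 = (1.00)(0.65) − (-0.05)(-0.20) = 0.6400
det(I−A) = Σ_j (I−A)_1j·C_1j = (1.00)(0.5300) + (-0.05)(0.1775) + (-0.20)(0.0625) = 0.508625
adj(I−A) = Cᵀ =
  [ 0.5300   0.0725   0.1375]
  [ 0.1775   0.8400   0.1900]
  [ 0.0625   0.1525   0.6400]
(I − A)⁻¹ = adj(I−A) / det(I−A) ≈
  [   1.0420     0.1425     0.2703]
  [   0.3490     1.6515     0.3736]
  [   0.1229     0.2998     1.2583]
Δx = (I − A)⁻¹ Δd with Δd having +75 in the Telecom component and 0 elsewhere.
So Δx_H = L_HT · (+75), where L_HT = adj(I−A)_HT / det(I−A) = 0.0725 / 0.508625.
Δx_H = 0.0725 × (+75) / 0.508625 = 5.4375 / 0.508625 ≈ 10.69.

Δx_H = 10.69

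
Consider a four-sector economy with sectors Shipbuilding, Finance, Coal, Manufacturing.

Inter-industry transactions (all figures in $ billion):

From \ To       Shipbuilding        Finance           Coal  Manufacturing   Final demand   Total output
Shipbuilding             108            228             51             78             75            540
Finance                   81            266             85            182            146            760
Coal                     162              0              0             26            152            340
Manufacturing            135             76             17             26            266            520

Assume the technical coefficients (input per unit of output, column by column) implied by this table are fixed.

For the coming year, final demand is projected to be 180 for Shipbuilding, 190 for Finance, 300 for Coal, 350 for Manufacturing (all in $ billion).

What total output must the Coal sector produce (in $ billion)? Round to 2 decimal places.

Technical coefficients a_ij = z_ij / X_j:
  a_11 = 108/540 = 0.20, a_21 = 81/540 = 0.15, a_31 = 162/540 = 0.30, a_41 = 135/540 = 0.25
  a_12 = 228/760 = 0.30, a_22 = 266/760 = 0.35, a_32 = 0/760 = 0.00, a_42 = 76/760 = 0.10
  a_13 = 51/340 = 0.15, a_23 = 85/340 = 0.25, a_33 = 0/340 = 0.00, a_43 = 17/340 = 0.05
  a_14 = 78/520 = 0.15, a_24 = 182/520 = 0.35, a_34 = 26/520 = 0.05, a_44 = 26/520 = 0.05
I − A =
  [   0.80    -0.30    -0.15    -0.15]
  [  -0.15     0.65    -0.25    -0.35]
  [  -0.30     0.00     1.00    -0.05]
  [  -0.25    -0.10    -0.05     0.95]
Compute the cofactors C_ij = (−1)^(i+j)·(3×3 minor ij) of I−A; the adjugate is their transpose:
adj(I−A) = Cᵀ =
  [ 0.579625   0.300000   0.172500   0.211125]
  [ 0.309250   0.673625   0.230250   0.309125]
  [ 0.183625   0.097750   0.370375   0.084500]
  [ 0.194750   0.155000   0.089125   0.423250]
det(I−A) = Σ_j (I−A)_1j·C_1j = (0.80)(0.579625) + (-0.30)(0.309250) + (-0.15)(0.183625) + (-0.15)(0.194750) = 0.31416875
(I − A)⁻¹ = adj(I−A) / det(I−A) ≈
  [   1.8449     0.9549     0.5491     0.6720]
  [   0.9843     2.1442     0.7329     0.9839]
  [   0.5845     0.3111     1.1789     0.2690]
  [   0.6199     0.4934     0.2837     1.3472]
x = (I − A)⁻¹ d = adj(I−A)·d / det(I−A), with det(I−A) = 0.31416875:
  x_1 = (0.579625·180 + 0.300000·190 + 0.172500·300 + 0.211125·350) / 0.31416875 = 286.97625 / 0.31416875 ≈ 913.45
  x_2 = (0.309250·180 + 0.673625·190 + 0.230250·300 + 0.309125·350) / 0.31416875 = 360.9225 / 0.31416875 ≈ 1148.82
  x_3 = (0.183625·180 + 0.097750·190 + 0.370375·300 + 0.084500·350) / 0.31416875 = 192.3125 / 0.31416875 ≈ 612.13
  x_4 = (0.194750·180 + 0.155000·190 + 0.089125·300 + 0.423250·350) / 0.31416875 = 239.38 / 0.31416875 ≈ 761.95

x_3 = 612.13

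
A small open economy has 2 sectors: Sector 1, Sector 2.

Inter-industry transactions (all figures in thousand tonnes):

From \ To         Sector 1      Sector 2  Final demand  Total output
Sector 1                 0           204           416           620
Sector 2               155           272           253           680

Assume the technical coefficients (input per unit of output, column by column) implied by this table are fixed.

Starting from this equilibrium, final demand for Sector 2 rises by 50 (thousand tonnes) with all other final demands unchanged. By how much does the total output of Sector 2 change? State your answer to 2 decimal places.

Δx_2 = 95.24

Technical coefficients a_ij = z_ij / X_j:
  a_11 = 0/620 = 0.00, a_21 = 155/620 = 0.25
  a_12 = 204/680 = 0.30, a_22 = 272/680 = 0.40
I − A =
  [   1.00    -0.30]
  [  -0.25     0.60]
det(I−A) = (1.00)(0.60) − (-0.30)(-0.25) = 0.5250
adj(I−A) = [[0.60, 0.30], [0.25, 1.00]]
(I − A)⁻¹ = adj(I−A) / det(I−A) ≈
  [   1.1429     0.5714]
  [   0.4762     1.9048]
Δx = (I − A)⁻¹ Δd with Δd having +50 in the Sector 2 component and 0 elsewhere.
So Δx_2 = L_22 · (+50), where L_22 = adj(I−A)_22 / det(I−A) = 1.00 / 0.5250.
Δx_2 = 1.00 × (+50) / 0.5250 = 50.00 / 0.5250 ≈ 95.24.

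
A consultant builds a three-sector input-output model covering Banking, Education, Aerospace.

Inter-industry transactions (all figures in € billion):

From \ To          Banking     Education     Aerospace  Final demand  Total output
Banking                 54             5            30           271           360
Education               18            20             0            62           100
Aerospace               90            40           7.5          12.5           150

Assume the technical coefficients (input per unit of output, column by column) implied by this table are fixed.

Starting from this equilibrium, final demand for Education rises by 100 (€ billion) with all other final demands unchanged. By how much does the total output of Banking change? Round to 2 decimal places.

Δx_B = 21.26

Technical coefficients a_ij = z_ij / X_j:
  a_BB = 54/360 = 0.15, a_EB = 18/360 = 0.05, a_AB = 90/360 = 0.25
  a_BE = 5/100 = 0.05, a_EE = 20/100 = 0.20, a_AE = 40/100 = 0.40
  a_BA = 30/150 = 0.20, a_EA = 0/150 = 0.00, a_AA = 7.5/150 = 0.05
I − A =
  [   0.85    -0.05    -0.20]
  [  -0.05     0.80     0.00]
  [  -0.25    -0.40     0.95]
Cofactors of I−A, C_ij = (−1)^(i+j)·(minor ij) (rows/columns in the sector order above):
  C_11 = (0.80)(0.95) − (0.00)(-0.40) = 0.7600
  C_12 = −[(-0.05)(0.95) − (0.00)(-0.25)] = 0.0475
  C_13 = (-0.05)(-0.40) − (0.80)(-0.25) = 0.2200
  C_21 = −[(-0.05)(0.95) − (-0.20)(-0.40)] = 0.1275
  C_22 = (0.85)(0.95) − (-0.20)(-0.25) = 0.7575
  C_23 = −[(0.85)(-0.40) − (-0.05)(-0.25)] = 0.3525
  C_31 = (-0.05)(0.00) − (-0.20)(0.80) = 0.1600
  C_32 = −[(0.85)(0.00) − (-0.20)(-0.05)] = 0.0100
  C_33 = (0.85)(0.80) − (-0.05)(-0.05) = 0.6775
det(I−A) = Σ_j (I−A)_1j·C_1j = (0.85)(0.7600) + (-0.05)(0.0475) + (-0.20)(0.2200) = 0.599625
adj(I−A) = Cᵀ =
  [ 0.7600   0.1275   0.1600]
  [ 0.0475   0.7575   0.0100]
  [ 0.2200   0.3525   0.6775]
(I − A)⁻¹ = adj(I−A) / det(I−A) ≈
  [   1.2675     0.2126     0.2668]
  [   0.0792     1.2633     0.0167]
  [   0.3669     0.5879     1.1299]
Δx = (I − A)⁻¹ Δd with Δd having +100 in the Education component and 0 elsewhere.
So Δx_B = L_BE · (+100), where L_BE = adj(I−A)_BE / det(I−A) = 0.1275 / 0.599625.
Δx_B = 0.1275 × (+100) / 0.599625 = 12.75 / 0.599625 ≈ 21.26.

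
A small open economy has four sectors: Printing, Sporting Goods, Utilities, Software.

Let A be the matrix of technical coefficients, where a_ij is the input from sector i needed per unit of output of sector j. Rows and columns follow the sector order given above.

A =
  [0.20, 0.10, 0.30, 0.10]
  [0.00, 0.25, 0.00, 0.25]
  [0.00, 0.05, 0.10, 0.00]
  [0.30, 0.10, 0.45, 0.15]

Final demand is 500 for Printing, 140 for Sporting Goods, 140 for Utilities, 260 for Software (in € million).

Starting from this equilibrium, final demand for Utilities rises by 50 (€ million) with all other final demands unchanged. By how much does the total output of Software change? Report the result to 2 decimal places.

Δx_4 = 41.32

I − A =
  [   0.80    -0.10    -0.30    -0.10]
  [   0.00     0.75     0.00    -0.25]
  [   0.00    -0.05     0.90     0.00]
  [  -0.30    -0.10    -0.45     0.85]
Compute the cofactors C_ij = (−1)^(i+j)·(3×3 minor ij) of I−A; the adjugate is their transpose:
adj(I−A) = Cᵀ =
  [ 0.545625   0.100500   0.228750   0.093750]
  [ 0.067500   0.585000   0.112500   0.180000]
  [ 0.003750   0.032500   0.460000   0.010000]
  [ 0.202500   0.121500   0.337500   0.540000]
det(I−A) = Σ_j (I−A)_1j·C_1j = (0.80)(0.545625) + (-0.10)(0.067500) + (-0.30)(0.003750) + (-0.10)(0.202500) = 0.408375
(I − A)⁻¹ = adj(I−A) / det(I−A) ≈
  [   1.3361     0.2461     0.5601     0.2296]
  [   0.1653     1.4325     0.2755     0.4408]
  [   0.0092     0.0796     1.1264     0.0245]
  [   0.4959     0.2975     0.8264     1.3223]
Δx = (I − A)⁻¹ Δd with Δd having +50 in the Utilities component and 0 elsewhere.
So Δx_4 = L_43 · (+50), where L_43 = adj(I−A)_43 / det(I−A) = 0.337500 / 0.408375.
Δx_4 = 0.337500 × (+50) / 0.408375 = 16.875 / 0.408375 ≈ 41.32.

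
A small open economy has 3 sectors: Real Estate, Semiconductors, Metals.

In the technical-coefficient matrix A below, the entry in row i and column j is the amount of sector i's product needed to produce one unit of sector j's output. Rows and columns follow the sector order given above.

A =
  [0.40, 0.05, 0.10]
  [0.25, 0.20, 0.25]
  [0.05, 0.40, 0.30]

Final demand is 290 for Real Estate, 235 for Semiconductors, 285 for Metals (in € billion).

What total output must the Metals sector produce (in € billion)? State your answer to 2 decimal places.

I − A =
  [   0.60    -0.05    -0.10]
  [  -0.25     0.80    -0.25]
  [  -0.05    -0.40     0.70]
Cofactors of I−A, C_ij = (−1)^(i+j)·(minor ij) (rows/columns in the sector order above):
  C_11 = (0.80)(0.70) − (-0.25)(-0.40) = 0.4600
  C_12 = −[(-0.25)(0.70) − (-0.25)(-0.05)] = 0.1875
  C_13 = (-0.25)(-0.40) − (0.80)(-0.05) = 0.1400
  C_21 = −[(-0.05)(0.70) − (-0.10)(-0.40)] = 0.0750
  C_22 = (0.60)(0.70) − (-0.10)(-0.05) = 0.4150
  C_23 = −[(0.60)(-0.40) − (-0.05)(-0.05)] = 0.2425
  C_31 = (-0.05)(-0.25) − (-0.10)(0.80) = 0.0925
  C_32 = −[(0.60)(-0.25) − (-0.10)(-0.25)] = 0.1750
  C_33 = (0.60)(0.80) − (-0.05)(-0.25) = 0.4675
det(I−A) = Σ_j (I−A)_1j·C_1j = (0.60)(0.4600) + (-0.05)(0.1875) + (-0.10)(0.1400) = 0.252625
adj(I−A) = Cᵀ =
  [ 0.4600   0.0750   0.0925]
  [ 0.1875   0.4150   0.1750]
  [ 0.1400   0.2425   0.4675]
(I − A)⁻¹ = adj(I−A) / det(I−A) ≈
  [   1.8209     0.2969     0.3662]
  [   0.7422     1.6428     0.6927]
  [   0.5542     0.9599     1.8506]
x = (I − A)⁻¹ d = adj(I−A)·d / det(I−A), with det(I−A) = 0.252625:
  x_R = (0.4600·290 + 0.0750·235 + 0.0925·285) / 0.252625 = 177.3875 / 0.252625 ≈ 702.18
  x_S = (0.1875·290 + 0.4150·235 + 0.1750·285) / 0.252625 = 201.775 / 0.252625 ≈ 798.71
  x_M = (0.1400·290 + 0.2425·235 + 0.4675·285) / 0.252625 = 230.825 / 0.252625 ≈ 913.71

x_M = 913.71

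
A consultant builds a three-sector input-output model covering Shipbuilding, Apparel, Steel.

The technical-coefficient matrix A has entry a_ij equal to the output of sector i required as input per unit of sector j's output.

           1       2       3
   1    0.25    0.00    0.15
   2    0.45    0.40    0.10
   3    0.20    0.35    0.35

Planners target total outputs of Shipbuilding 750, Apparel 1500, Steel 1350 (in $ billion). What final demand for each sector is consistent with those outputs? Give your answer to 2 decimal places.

I − A =
  [   0.75     0.00    -0.15]
  [  -0.45     0.60    -0.10]
  [  -0.20    -0.35     0.65]
d = (I − A) x:
  d_1 = (+0.75)·750 + (+0.00)·1500 + (-0.15)·1350 = 360.00
  d_2 = (-0.45)·750 + (+0.60)·1500 + (-0.10)·1350 = 427.50
  d_3 = (-0.20)·750 + (-0.35)·1500 + (+0.65)·1350 = 202.50

d_1 = 360.00, d_2 = 427.50, d_3 = 202.50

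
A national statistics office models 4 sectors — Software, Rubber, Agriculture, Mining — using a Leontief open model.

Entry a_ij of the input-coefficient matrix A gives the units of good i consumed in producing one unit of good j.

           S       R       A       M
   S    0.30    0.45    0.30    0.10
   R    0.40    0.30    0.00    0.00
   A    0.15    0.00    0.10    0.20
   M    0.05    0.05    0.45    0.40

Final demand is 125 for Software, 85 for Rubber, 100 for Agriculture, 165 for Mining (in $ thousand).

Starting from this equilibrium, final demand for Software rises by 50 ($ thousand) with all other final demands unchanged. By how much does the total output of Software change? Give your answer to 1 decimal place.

Δx_S = 146.3

I − A =
  [   0.70    -0.45    -0.30    -0.10]
  [  -0.40     0.70     0.00     0.00]
  [  -0.15     0.00     0.90    -0.20]
  [  -0.05    -0.05    -0.45     0.60]
Compute the cofactors C_ij = (−1)^(i+j)·(3×3 minor ij) of I−A; the adjugate is their transpose:
adj(I−A) = Cᵀ =
  [ 0.315000   0.210000   0.157500   0.105000]
  [ 0.180000   0.273750   0.090000   0.060000]
  [ 0.074000   0.052750   0.180500   0.072500]
  [ 0.096750   0.079875   0.156000   0.247500]
det(I−A) = Σ_j (I−A)_1j·C_1j = (0.70)(0.315000) + (-0.45)(0.180000) + (-0.30)(0.074000) + (-0.10)(0.096750) = 0.107625
(I − A)⁻¹ = adj(I−A) / det(I−A) ≈
  [   2.9268     1.9512     1.4634     0.9756]
  [   1.6725     2.5436     0.8362     0.5575]
  [   0.6876     0.4901     1.6771     0.6736]
  [   0.8990     0.7422     1.4495     2.2997]
Δx = (I − A)⁻¹ Δd with Δd having +50 in the Software component and 0 elsewhere.
So Δx_S = L_SS · (+50), where L_SS = adj(I−A)_SS / det(I−A) = 0.315000 / 0.107625.
Δx_S = 0.315000 × (+50) / 0.107625 = 15.75 / 0.107625 ≈ 146.3.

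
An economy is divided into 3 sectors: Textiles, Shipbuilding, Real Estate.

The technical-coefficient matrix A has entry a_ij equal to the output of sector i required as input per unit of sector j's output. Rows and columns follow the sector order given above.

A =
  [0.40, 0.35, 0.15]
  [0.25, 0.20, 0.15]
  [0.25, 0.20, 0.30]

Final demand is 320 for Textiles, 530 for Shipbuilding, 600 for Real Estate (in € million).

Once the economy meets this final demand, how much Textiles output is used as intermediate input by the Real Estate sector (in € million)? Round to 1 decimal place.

I − A =
  [   0.60    -0.35    -0.15]
  [  -0.25     0.80    -0.15]
  [  -0.25    -0.20     0.70]
Cofactors of I−A, C_ij = (−1)^(i+j)·(minor ij) (rows/columns in the sector order above):
  C_11 = (0.80)(0.70) − (-0.15)(-0.20) = 0.5300
  C_12 = −[(-0.25)(0.70) − (-0.15)(-0.25)] = 0.2125
  C_13 = (-0.25)(-0.20) − (0.80)(-0.25) = 0.2500
  C_21 = −[(-0.35)(0.70) − (-0.15)(-0.20)] = 0.2750
  C_22 = (0.60)(0.70) − (-0.15)(-0.25) = 0.3825
  C_23 = −[(0.60)(-0.20) − (-0.35)(-0.25)] = 0.2075
  C_31 = (-0.35)(-0.15) − (-0.15)(0.80) = 0.1725
  C_32 = −[(0.60)(-0.15) − (-0.15)(-0.25)] = 0.1275
  C_33 = (0.60)(0.80) − (-0.35)(-0.25) = 0.3925
det(I−A) = Σ_j (I−A)_1j·C_1j = (0.60)(0.5300) + (-0.35)(0.2125) + (-0.15)(0.2500) = 0.206125
adj(I−A) = Cᵀ =
  [ 0.5300   0.2750   0.1725]
  [ 0.2125   0.3825   0.1275]
  [ 0.2500   0.2075   0.3925]
(I − A)⁻¹ = adj(I−A) / det(I−A) ≈
  [   2.5713     1.3341     0.8369]
  [   1.0309     1.8557     0.6186]
  [   1.2129     1.0067     1.9042]
First solve x = (I − A)⁻¹ d = adj(I−A)·d / det(I−A); in particular x_R = (0.2500·320 + 0.2075·530 + 0.3925·600) / 0.206125 = 425.475 / 0.206125 ≈ 2064.160.
Intermediate flow from T to R: z_TR = a_TR · x_R = 0.15 × 425.475 / 0.206125 = 63.82125 / 0.206125 ≈ 309.6.

z_TR = 309.6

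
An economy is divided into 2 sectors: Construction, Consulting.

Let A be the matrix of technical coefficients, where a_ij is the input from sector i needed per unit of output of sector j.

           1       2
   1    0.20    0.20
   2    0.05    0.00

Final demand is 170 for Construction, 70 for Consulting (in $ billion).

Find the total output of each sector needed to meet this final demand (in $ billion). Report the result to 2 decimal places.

I − A =
  [   0.80    -0.20]
  [  -0.05     1.00]
det(I−A) = (0.80)(1.00) − (-0.20)(-0.05) = 0.7900
adj(I−A) = [[1.00, 0.20], [0.05, 0.80]]
(I − A)⁻¹ = adj(I−A) / det(I−A) ≈
  [   1.2658     0.2532]
  [   0.0633     1.0127]
x = (I − A)⁻¹ d = adj(I−A)·d / det(I−A), with det(I−A) = 0.7900:
  x_1 = (1.00·170 + 0.20·70) / 0.7900 = 184.00 / 0.7900 ≈ 232.91
  x_2 = (0.05·170 + 0.80·70) / 0.7900 = 64.50 / 0.7900 ≈ 81.65

x_1 = 232.91, x_2 = 81.65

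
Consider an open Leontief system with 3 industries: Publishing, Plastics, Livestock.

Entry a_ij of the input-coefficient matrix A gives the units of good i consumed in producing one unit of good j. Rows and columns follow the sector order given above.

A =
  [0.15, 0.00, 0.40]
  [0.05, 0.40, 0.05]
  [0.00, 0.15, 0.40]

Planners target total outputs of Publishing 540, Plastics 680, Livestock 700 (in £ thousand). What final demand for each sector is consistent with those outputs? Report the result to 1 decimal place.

d_1 = 179.0, d_2 = 346.0, d_3 = 318.0

I − A =
  [   0.85     0.00    -0.40]
  [  -0.05     0.60    -0.05]
  [   0.00    -0.15     0.60]
d = (I − A) x:
  d_1 = (+0.85)·540 + (+0.00)·680 + (-0.40)·700 = 179.0
  d_2 = (-0.05)·540 + (+0.60)·680 + (-0.05)·700 = 346.0
  d_3 = (+0.00)·540 + (-0.15)·680 + (+0.60)·700 = 318.0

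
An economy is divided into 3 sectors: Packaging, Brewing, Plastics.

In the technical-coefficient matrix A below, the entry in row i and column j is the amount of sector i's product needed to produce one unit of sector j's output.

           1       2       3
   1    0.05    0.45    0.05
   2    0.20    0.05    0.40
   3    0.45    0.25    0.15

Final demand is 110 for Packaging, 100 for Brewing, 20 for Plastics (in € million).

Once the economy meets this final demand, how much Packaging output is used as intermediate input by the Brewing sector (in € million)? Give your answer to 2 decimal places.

I − A =
  [   0.95    -0.45    -0.05]
  [  -0.20     0.95    -0.40]
  [  -0.45    -0.25     0.85]
Cofactors of I−A, C_ij = (−1)^(i+j)·(minor ij) (rows/columns in the sector order above):
  C_11 = (0.95)(0.85) − (-0.40)(-0.25) = 0.7075
  C_12 = −[(-0.20)(0.85) − (-0.40)(-0.45)] = 0.3500
  C_13 = (-0.20)(-0.25) − (0.95)(-0.45) = 0.4775
  C_21 = −[(-0.45)(0.85) − (-0.05)(-0.25)] = 0.3950
  C_22 = (0.95)(0.85) − (-0.05)(-0.45) = 0.7850
  C_23 = −[(0.95)(-0.25) − (-0.45)(-0.45)] = 0.4400
  C_31 = (-0.45)(-0.40) − (-0.05)(0.95) = 0.2275
  C_32 = −[(0.95)(-0.40) − (-0.05)(-0.20)] = 0.3900
  C_33 = (0.95)(0.95) − (-0.45)(-0.20) = 0.8125
det(I−A) = Σ_j (I−A)_1j·C_1j = (0.95)(0.7075) + (-0.45)(0.3500) + (-0.05)(0.4775) = 0.49075
adj(I−A) = Cᵀ =
  [ 0.7075   0.3950   0.2275]
  [ 0.3500   0.7850   0.3900]
  [ 0.4775   0.4400   0.8125]
(I − A)⁻¹ = adj(I−A) / det(I−A) ≈
  [   1.4417     0.8049     0.4636]
  [   0.7132     1.5996     0.7947]
  [   0.9730     0.8966     1.6556]
First solve x = (I − A)⁻¹ d = adj(I−A)·d / det(I−A); in particular x_2 = (0.3500·110 + 0.7850·100 + 0.3900·20) / 0.49075 = 124.80 / 0.49075 ≈ 254.3046.
Intermediate flow from 1 to 2: z_12 = a_12 · x_2 = 0.45 × 124.80 / 0.49075 = 56.16 / 0.49075 ≈ 114.44.

z_12 = 114.44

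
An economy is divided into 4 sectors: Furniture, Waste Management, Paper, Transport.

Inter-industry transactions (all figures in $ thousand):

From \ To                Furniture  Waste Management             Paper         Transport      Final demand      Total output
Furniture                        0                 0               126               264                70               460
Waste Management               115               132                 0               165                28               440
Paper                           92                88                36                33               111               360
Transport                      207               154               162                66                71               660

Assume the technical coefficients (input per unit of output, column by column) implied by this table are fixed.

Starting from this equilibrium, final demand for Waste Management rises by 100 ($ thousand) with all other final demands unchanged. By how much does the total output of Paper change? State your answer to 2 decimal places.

Δx_3 = 93.69

Technical coefficients a_ij = z_ij / X_j:
  a_11 = 0/460 = 0.00, a_21 = 115/460 = 0.25, a_31 = 92/460 = 0.20, a_41 = 207/460 = 0.45
  a_12 = 0/440 = 0.00, a_22 = 132/440 = 0.30, a_32 = 88/440 = 0.20, a_42 = 154/440 = 0.35
  a_13 = 126/360 = 0.35, a_23 = 0/360 = 0.00, a_33 = 36/360 = 0.10, a_43 = 162/360 = 0.45
  a_14 = 264/660 = 0.40, a_24 = 165/660 = 0.25, a_34 = 33/660 = 0.05, a_44 = 66/660 = 0.10
I − A =
  [   1.00     0.00    -0.35    -0.40]
  [  -0.25     0.70     0.00    -0.25]
  [  -0.20    -0.20     0.90    -0.05]
  [  -0.45    -0.35    -0.45     0.90]
Compute the cofactors C_ij = (−1)^(i+j)·(3×3 minor ij) of I−A; the adjugate is their transpose:
adj(I−A) = Cᵀ =
  [ 0.450000   0.231125   0.315875   0.281750]
  [ 0.320625   0.518625   0.275625   0.301875]
  [ 0.196125   0.189500   0.381500   0.161000]
  [ 0.447750   0.412000   0.455875   0.563500]
det(I−A) = Σ_j (I−A)_1j·C_1j = (1.00)(0.450000) + (0.00)(0.320625) + (-0.35)(0.196125) + (-0.40)(0.447750) = 0.20225625
(I − A)⁻¹ = adj(I−A) / det(I−A) ≈
  [   2.2249     1.1427     1.5618     1.3930]
  [   1.5852     2.5642     1.3628     1.4925]
  [   0.9697     0.9369     1.8862     0.7960]
  [   2.2138     2.0370     2.2539     2.7861]
Δx = (I − A)⁻¹ Δd with Δd having +100 in the Waste Management component and 0 elsewhere.
So Δx_3 = L_32 · (+100), where L_32 = adj(I−A)_32 / det(I−A) = 0.189500 / 0.20225625.
Δx_3 = 0.189500 × (+100) / 0.20225625 = 18.95 / 0.20225625 ≈ 93.69.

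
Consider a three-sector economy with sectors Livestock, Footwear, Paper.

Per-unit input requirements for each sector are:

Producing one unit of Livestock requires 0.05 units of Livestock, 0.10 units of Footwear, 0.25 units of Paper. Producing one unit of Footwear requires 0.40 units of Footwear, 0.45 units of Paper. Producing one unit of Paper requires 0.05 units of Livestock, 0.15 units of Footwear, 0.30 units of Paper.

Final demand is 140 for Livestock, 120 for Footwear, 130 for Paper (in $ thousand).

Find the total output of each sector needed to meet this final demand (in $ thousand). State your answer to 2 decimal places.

x_1 = 172.09, x_2 = 346.10, x_3 = 469.67

I − A =
  [   0.95     0.00    -0.05]
  [  -0.10     0.60    -0.15]
  [  -0.25    -0.45     0.70]
Cofactors of I−A, C_ij = (−1)^(i+j)·(minor ij) (rows/columns in the sector order above):
  C_11 = (0.60)(0.70) − (-0.15)(-0.45) = 0.3525
  C_12 = −[(-0.10)(0.70) − (-0.15)(-0.25)] = 0.1075
  C_13 = (-0.10)(-0.45) − (0.60)(-0.25) = 0.1950
  C_21 = −[(0.00)(0.70) − (-0.05)(-0.45)] = 0.0225
  C_22 = (0.95)(0.70) − (-0.05)(-0.25) = 0.6525
  C_23 = −[(0.95)(-0.45) − (0.00)(-0.25)] = 0.4275
  C_31 = (0.00)(-0.15) − (-0.05)(0.60) = 0.0300
  C_32 = −[(0.95)(-0.15) − (-0.05)(-0.10)] = 0.1475
  C_33 = (0.95)(0.60) − (0.00)(-0.10) = 0.5700
det(I−A) = Σ_j (I−A)_1j·C_1j = (0.95)(0.3525) + (0.00)(0.1075) + (-0.05)(0.1950) = 0.325125
adj(I−A) = Cᵀ =
  [ 0.3525   0.0225   0.0300]
  [ 0.1075   0.6525   0.1475]
  [ 0.1950   0.4275   0.5700]
(I − A)⁻¹ = adj(I−A) / det(I−A) ≈
  [   1.0842     0.0692     0.0923]
  [   0.3306     2.0069     0.4537]
  [   0.5998     1.3149     1.7532]
x = (I − A)⁻¹ d = adj(I−A)·d / det(I−A), with det(I−A) = 0.325125:
  x_1 = (0.3525·140 + 0.0225·120 + 0.0300·130) / 0.325125 = 55.95 / 0.325125 ≈ 172.09
  x_2 = (0.1075·140 + 0.6525·120 + 0.1475·130) / 0.325125 = 112.525 / 0.325125 ≈ 346.10
  x_3 = (0.1950·140 + 0.4275·120 + 0.5700·130) / 0.325125 = 152.70 / 0.325125 ≈ 469.67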